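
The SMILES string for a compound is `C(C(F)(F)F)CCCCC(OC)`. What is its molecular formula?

Atom tally by fragment:
  F3CCH2 → C:2 H:2 F:3
  CH2 → C:1 H:2
  CH2 → C:1 H:2
  CH2 → C:1 H:2
  CH2 → C:1 H:2
  CH2OCH3 → C:2 H:5 O:1
Element totals:
  C: 8
  H: 15
  F: 3
  O: 1

C8H15F3O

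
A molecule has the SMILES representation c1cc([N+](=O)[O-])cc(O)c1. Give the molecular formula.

Atom tally by fragment:
  benzene ring core → C:6 H:6
  (− 2 ring H displaced by substituents)
  + NO2 → N:1 O:2
  + OH → O:1 H:1
Element totals:
  C: 6
  H: 5
  N: 1
  O: 3

C6H5NO3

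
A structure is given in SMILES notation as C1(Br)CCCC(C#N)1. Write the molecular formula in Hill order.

Atom tally by fragment:
  cyclopentane ring core → C:5 H:10
  (− 2 ring H displaced by substituents)
  + Br → Br:1
  + CN → C:1 N:1
Element totals:
  C: 6
  H: 8
  Br: 1
  N: 1

C6H8BrN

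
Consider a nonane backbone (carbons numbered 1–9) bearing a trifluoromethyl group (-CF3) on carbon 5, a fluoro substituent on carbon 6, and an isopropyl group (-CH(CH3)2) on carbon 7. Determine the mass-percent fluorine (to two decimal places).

Atom tally by fragment:
  CH3 → C:1 H:3
  CH2 → C:1 H:2
  CH2 → C:1 H:2
  CH2 → C:1 H:2
  CH(CF3) → C:2 H:1 F:3
  CH(F) → C:1 H:1 F:1
  CH(CH(CH3)2) → C:4 H:8
  CH2 → C:1 H:2
  CH3 → C:1 H:3
Element totals:
  C: 13
  H: 24
  F: 4
Molecular formula: C13H24F4.
Molar mass = 256.327 g/mol.
Mass from F: 4 × 18.998 = 75.992 g/mol.
%F = 75.992 / 256.327 × 100 = 29.65%.

29.65%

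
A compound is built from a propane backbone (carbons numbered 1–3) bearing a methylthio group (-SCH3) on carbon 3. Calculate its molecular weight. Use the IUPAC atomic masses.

Atom tally by fragment:
  CH3 → C:1 H:3
  CH2 → C:1 H:2
  CH2SCH3 → C:2 H:5 S:1
Element totals:
  C: 4
  H: 10
  S: 1
Molecular formula: C4H10S.
  M = 4(12.011) + 10(1.008) + 32.06
    = 48.044 + 10.080 + 32.060 = 90.184

90.18 g/mol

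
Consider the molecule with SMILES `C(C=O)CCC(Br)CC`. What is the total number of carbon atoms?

7

Atom tally by fragment:
  OHCCH2 → C:2 H:3 O:1
  CH2 → C:1 H:2
  CH2 → C:1 H:2
  CH(Br) → C:1 H:1 Br:1
  CH2 → C:1 H:2
  CH3 → C:1 H:3
Element totals:
  C: 7
  H: 13
  Br: 1
  O: 1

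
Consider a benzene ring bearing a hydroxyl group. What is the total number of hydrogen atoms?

Atom tally by fragment:
  benzene ring core → C:6 H:6
  (− 1 ring H displaced by substituents)
  + OH → O:1 H:1
Element totals:
  C: 6
  H: 6
  O: 1

6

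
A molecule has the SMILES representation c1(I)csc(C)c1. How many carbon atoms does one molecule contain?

Atom tally by fragment:
  thiophene ring core → C:4 H:4 S:1
  (− 2 ring H displaced by substituents)
  + I → I:1
  + CH3 → C:1 H:3
Element totals:
  C: 5
  H: 5
  I: 1
  S: 1

5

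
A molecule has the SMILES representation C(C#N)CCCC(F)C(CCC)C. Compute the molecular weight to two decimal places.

Atom tally by fragment:
  NCCH2 → C:2 H:2 N:1
  CH2 → C:1 H:2
  CH2 → C:1 H:2
  CH2 → C:1 H:2
  CH(F) → C:1 H:1 F:1
  CH(CH2CH2CH3) → C:4 H:8
  CH3 → C:1 H:3
Element totals:
  C: 11
  H: 20
  F: 1
  N: 1
Molecular formula: C11H20FN.
  M = 11(12.011) + 20(1.008) + 18.998 + 14.007
    = 132.121 + 20.160 + 18.998 + 14.007 = 185.286

185.29 g/mol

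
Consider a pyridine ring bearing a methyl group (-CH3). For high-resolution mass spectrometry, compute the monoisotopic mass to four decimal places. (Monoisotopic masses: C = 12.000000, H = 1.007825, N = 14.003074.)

Atom tally by fragment:
  pyridine ring core → C:5 H:5 N:1
  (− 1 ring H displaced by substituents)
  + CH3 → C:1 H:3
Element totals:
  C: 6
  H: 7
  N: 1
Molecular formula: C6H7N.
  M = 6(12.0) + 7(1.007825) + 14.003074
    = 72.000000 + 7.054775 + 14.003074 = 93.057849

93.0578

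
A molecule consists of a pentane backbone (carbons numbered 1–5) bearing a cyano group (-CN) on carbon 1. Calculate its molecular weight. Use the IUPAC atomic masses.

Atom tally by fragment:
  NCCH2 → C:2 H:2 N:1
  CH2 → C:1 H:2
  CH2 → C:1 H:2
  CH2 → C:1 H:2
  CH3 → C:1 H:3
Element totals:
  C: 6
  H: 11
  N: 1
Molecular formula: C6H11N.
  M = 6(12.011) + 11(1.008) + 14.007
    = 72.066 + 11.088 + 14.007 = 97.161

97.16 g/mol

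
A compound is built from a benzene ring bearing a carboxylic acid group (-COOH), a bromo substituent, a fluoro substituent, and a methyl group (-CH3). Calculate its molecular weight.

233.04 g/mol

Atom tally by fragment:
  benzene ring core → C:6 H:6
  (− 4 ring H displaced by substituents)
  + COOH → C:1 H:1 O:2
  + Br → Br:1
  + F → F:1
  + CH3 → C:1 H:3
Element totals:
  C: 8
  H: 6
  Br: 1
  F: 1
  O: 2
Molecular formula: C8H6BrFO2.
  M = 8(12.011) + 6(1.008) + 79.904 + 18.998 + 2(15.999)
    = 96.088 + 6.048 + 79.904 + 18.998 + 31.998 = 233.036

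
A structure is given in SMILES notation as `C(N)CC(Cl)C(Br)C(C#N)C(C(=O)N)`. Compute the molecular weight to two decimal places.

Atom tally by fragment:
  H2NCH2 → C:1 H:4 N:1
  CH2 → C:1 H:2
  CH(Cl) → C:1 H:1 Cl:1
  CH(Br) → C:1 H:1 Br:1
  CH(CN) → C:2 H:1 N:1
  CH2CONH2 → C:2 H:4 O:1 N:1
Element totals:
  C: 8
  H: 13
  Br: 1
  Cl: 1
  N: 3
  O: 1
Molecular formula: C8H13BrClN3O.
  M = 8(12.011) + 13(1.008) + 79.904 + 35.45 + 3(14.007) + 15.999
    = 96.088 + 13.104 + 79.904 + 35.450 + 42.021 + 15.999 = 282.566

282.57 g/mol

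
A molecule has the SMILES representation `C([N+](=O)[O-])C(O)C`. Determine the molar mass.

Atom tally by fragment:
  O2NCH2 → C:1 H:2 N:1 O:2
  CH(OH) → C:1 H:2 O:1
  CH3 → C:1 H:3
Element totals:
  C: 3
  H: 7
  N: 1
  O: 3
Molecular formula: C3H7NO3.
  M = 3(12.011) + 7(1.008) + 14.007 + 3(15.999)
    = 36.033 + 7.056 + 14.007 + 47.997 = 105.093

105.09 g/mol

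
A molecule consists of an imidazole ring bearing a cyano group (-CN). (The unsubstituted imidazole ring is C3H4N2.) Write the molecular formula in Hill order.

C4H3N3

Atom tally by fragment:
  imidazole ring core → C:3 H:4 N:2
  (− 1 ring H displaced by substituents)
  + CN → C:1 N:1
Element totals:
  C: 4
  H: 3
  N: 3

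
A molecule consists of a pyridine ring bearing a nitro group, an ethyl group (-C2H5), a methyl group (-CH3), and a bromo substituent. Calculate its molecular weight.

Atom tally by fragment:
  pyridine ring core → C:5 H:5 N:1
  (− 4 ring H displaced by substituents)
  + NO2 → N:1 O:2
  + C2H5 → C:2 H:5
  + CH3 → C:1 H:3
  + Br → Br:1
Element totals:
  C: 8
  H: 9
  Br: 1
  N: 2
  O: 2
Molecular formula: C8H9BrN2O2.
  M = 8(12.011) + 9(1.008) + 79.904 + 2(14.007) + 2(15.999)
    = 96.088 + 9.072 + 79.904 + 28.014 + 31.998 = 245.076

245.08 g/mol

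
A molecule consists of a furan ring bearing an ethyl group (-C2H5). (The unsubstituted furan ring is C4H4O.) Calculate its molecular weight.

Atom tally by fragment:
  furan ring core → C:4 H:4 O:1
  (− 1 ring H displaced by substituents)
  + C2H5 → C:2 H:5
Element totals:
  C: 6
  H: 8
  O: 1
Molecular formula: C6H8O.
  M = 6(12.011) + 8(1.008) + 15.999
    = 72.066 + 8.064 + 15.999 = 96.129

96.13 g/mol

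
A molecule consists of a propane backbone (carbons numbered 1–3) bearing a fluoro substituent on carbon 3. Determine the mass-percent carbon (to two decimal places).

Atom tally by fragment:
  CH3 → C:1 H:3
  CH2 → C:1 H:2
  CH2F → C:1 H:2 F:1
Element totals:
  C: 3
  H: 7
  F: 1
Molecular formula: C3H7F.
Molar mass = 62.087 g/mol.
Mass from C: 3 × 12.011 = 36.033 g/mol.
%C = 36.033 / 62.087 × 100 = 58.04%.

58.04%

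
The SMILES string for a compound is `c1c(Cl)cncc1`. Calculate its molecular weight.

113.54 g/mol

Atom tally by fragment:
  pyridine ring core → C:5 H:5 N:1
  (− 1 ring H displaced by substituents)
  + Cl → Cl:1
Element totals:
  C: 5
  H: 4
  Cl: 1
  N: 1
Molecular formula: C5H4ClN.
  M = 5(12.011) + 4(1.008) + 35.45 + 14.007
    = 60.055 + 4.032 + 35.450 + 14.007 = 113.544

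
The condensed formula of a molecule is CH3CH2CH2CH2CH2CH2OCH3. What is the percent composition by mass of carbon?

72.35%

Atom tally by fragment:
  CH3 → C:1 H:3
  CH2 → C:1 H:2
  CH2 → C:1 H:2
  CH2 → C:1 H:2
  CH2 → C:1 H:2
  CH2OCH3 → C:2 H:5 O:1
Element totals:
  C: 7
  H: 16
  O: 1
Molecular formula: C7H16O.
Molar mass = 116.204 g/mol.
Mass from C: 7 × 12.011 = 84.077 g/mol.
%C = 84.077 / 116.204 × 100 = 72.35%.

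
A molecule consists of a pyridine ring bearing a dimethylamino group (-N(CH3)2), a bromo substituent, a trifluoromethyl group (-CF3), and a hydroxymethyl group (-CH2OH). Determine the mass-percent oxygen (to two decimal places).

Atom tally by fragment:
  pyridine ring core → C:5 H:5 N:1
  (− 4 ring H displaced by substituents)
  + N(CH3)2 → N:1 C:2 H:6
  + Br → Br:1
  + CF3 → C:1 F:3
  + CH2OH → C:1 H:3 O:1
Element totals:
  C: 9
  H: 10
  Br: 1
  F: 3
  N: 2
  O: 1
Molecular formula: C9H10BrF3N2O.
Molar mass = 299.090 g/mol.
Mass from O: 1 × 15.999 = 15.999 g/mol.
%O = 15.999 / 299.090 × 100 = 5.35%.

5.35%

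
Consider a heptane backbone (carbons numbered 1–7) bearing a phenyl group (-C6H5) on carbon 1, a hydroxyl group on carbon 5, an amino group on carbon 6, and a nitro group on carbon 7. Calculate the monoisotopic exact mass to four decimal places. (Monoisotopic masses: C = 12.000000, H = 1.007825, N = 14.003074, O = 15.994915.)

Atom tally by fragment:
  C6H5CH2 → C:7 H:7
  CH2 → C:1 H:2
  CH2 → C:1 H:2
  CH2 → C:1 H:2
  CH(OH) → C:1 H:2 O:1
  CH(NH2) → C:1 H:3 N:1
  CH2NO2 → C:1 H:2 N:1 O:2
Element totals:
  C: 13
  H: 20
  N: 2
  O: 3
Molecular formula: C13H20N2O3.
  M = 13(12.0) + 20(1.007825) + 2(14.003074) + 3(15.994915)
    = 156.000000 + 20.156500 + 28.006148 + 47.984745 = 252.147393

252.1474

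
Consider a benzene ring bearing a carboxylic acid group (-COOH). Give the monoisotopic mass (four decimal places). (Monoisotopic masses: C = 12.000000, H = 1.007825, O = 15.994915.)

122.0368

Atom tally by fragment:
  benzene ring core → C:6 H:6
  (− 1 ring H displaced by substituents)
  + COOH → C:1 H:1 O:2
Element totals:
  C: 7
  H: 6
  O: 2
Molecular formula: C7H6O2.
  M = 7(12.0) + 6(1.007825) + 2(15.994915)
    = 84.000000 + 6.046950 + 31.989830 = 122.036780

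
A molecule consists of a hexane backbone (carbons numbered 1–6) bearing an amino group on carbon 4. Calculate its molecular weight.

Atom tally by fragment:
  CH3 → C:1 H:3
  CH2 → C:1 H:2
  CH2 → C:1 H:2
  CH(NH2) → C:1 H:3 N:1
  CH2 → C:1 H:2
  CH3 → C:1 H:3
Element totals:
  C: 6
  H: 15
  N: 1
Molecular formula: C6H15N.
  M = 6(12.011) + 15(1.008) + 14.007
    = 72.066 + 15.120 + 14.007 = 101.193

101.19 g/mol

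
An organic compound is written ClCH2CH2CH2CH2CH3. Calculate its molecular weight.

Atom tally by fragment:
  ClCH2 → C:1 H:2 Cl:1
  CH2 → C:1 H:2
  CH2 → C:1 H:2
  CH2 → C:1 H:2
  CH3 → C:1 H:3
Element totals:
  C: 5
  H: 11
  Cl: 1
Molecular formula: C5H11Cl.
  M = 5(12.011) + 11(1.008) + 35.45
    = 60.055 + 11.088 + 35.450 = 106.593

106.59 g/mol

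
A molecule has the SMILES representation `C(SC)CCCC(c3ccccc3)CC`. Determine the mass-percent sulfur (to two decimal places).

14.42%

Atom tally by fragment:
  CH3SCH2 → C:2 H:5 S:1
  CH2 → C:1 H:2
  CH2 → C:1 H:2
  CH2 → C:1 H:2
  CH(C6H5) → C:7 H:6
  CH2 → C:1 H:2
  CH3 → C:1 H:3
Element totals:
  C: 14
  H: 22
  S: 1
Molecular formula: C14H22S.
Molar mass = 222.390 g/mol.
Mass from S: 1 × 32.06 = 32.060 g/mol.
%S = 32.060 / 222.390 × 100 = 14.42%.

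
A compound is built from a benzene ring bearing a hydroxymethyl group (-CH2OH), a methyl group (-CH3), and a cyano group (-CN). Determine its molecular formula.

C9H9NO

Atom tally by fragment:
  benzene ring core → C:6 H:6
  (− 3 ring H displaced by substituents)
  + CH2OH → C:1 H:3 O:1
  + CH3 → C:1 H:3
  + CN → C:1 N:1
Element totals:
  C: 9
  H: 9
  N: 1
  O: 1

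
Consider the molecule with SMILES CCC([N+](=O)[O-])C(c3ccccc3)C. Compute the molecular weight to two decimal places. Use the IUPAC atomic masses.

193.25 g/mol

Atom tally by fragment:
  CH3 → C:1 H:3
  CH2 → C:1 H:2
  CH(NO2) → C:1 H:1 N:1 O:2
  CH(C6H5) → C:7 H:6
  CH3 → C:1 H:3
Element totals:
  C: 11
  H: 15
  N: 1
  O: 2
Molecular formula: C11H15NO2.
  M = 11(12.011) + 15(1.008) + 14.007 + 2(15.999)
    = 132.121 + 15.120 + 14.007 + 31.998 = 193.246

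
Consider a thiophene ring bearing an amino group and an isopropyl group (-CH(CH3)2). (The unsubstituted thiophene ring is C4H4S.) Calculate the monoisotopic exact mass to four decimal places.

141.0612

Atom tally by fragment:
  thiophene ring core → C:4 H:4 S:1
  (− 2 ring H displaced by substituents)
  + NH2 → N:1 H:2
  + CH(CH3)2 → C:3 H:7
Element totals:
  C: 7
  H: 11
  N: 1
  S: 1
Molecular formula: C7H11NS.
  M = 7(12.0) + 11(1.007825) + 14.003074 + 31.972071
    = 84.000000 + 11.086075 + 14.003074 + 31.972071 = 141.061220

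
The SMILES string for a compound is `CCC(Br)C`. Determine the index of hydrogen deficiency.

0

Atom tally by fragment:
  CH3 → C:1 H:3
  CH2 → C:1 H:2
  CH(Br) → C:1 H:1 Br:1
  CH3 → C:1 H:3
Element totals:
  C: 4
  H: 9
  Br: 1
Molecular formula: C4H9Br.
DoU = (2C + 2 + N − H − X) / 2 = (2·4 + 2 + 0 − 9 − 1) / 2 = 0.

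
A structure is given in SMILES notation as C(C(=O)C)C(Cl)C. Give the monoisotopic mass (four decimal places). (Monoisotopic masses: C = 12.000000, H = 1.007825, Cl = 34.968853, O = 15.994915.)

Atom tally by fragment:
  CH3COCH2 → C:3 H:5 O:1
  CH(Cl) → C:1 H:1 Cl:1
  CH3 → C:1 H:3
Element totals:
  C: 5
  H: 9
  Cl: 1
  O: 1
Molecular formula: C5H9ClO.
  M = 5(12.0) + 9(1.007825) + 34.968853 + 15.994915
    = 60.000000 + 9.070425 + 34.968853 + 15.994915 = 120.034193

120.0342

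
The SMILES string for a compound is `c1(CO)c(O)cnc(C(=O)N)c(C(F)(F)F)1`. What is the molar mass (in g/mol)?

236.15 g/mol

Atom tally by fragment:
  pyridine ring core → C:5 H:5 N:1
  (− 4 ring H displaced by substituents)
  + CH2OH → C:1 H:3 O:1
  + OH → O:1 H:1
  + CONH2 → C:1 H:2 O:1 N:1
  + CF3 → C:1 F:3
Element totals:
  C: 8
  H: 7
  F: 3
  N: 2
  O: 3
Molecular formula: C8H7F3N2O3.
  M = 8(12.011) + 7(1.008) + 3(18.998) + 2(14.007) + 3(15.999)
    = 96.088 + 7.056 + 56.994 + 28.014 + 47.997 = 236.149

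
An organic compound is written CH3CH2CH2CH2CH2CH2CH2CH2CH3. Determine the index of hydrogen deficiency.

Atom tally by fragment:
  CH3 → C:1 H:3
  CH2 → C:1 H:2
  CH2 → C:1 H:2
  CH2 → C:1 H:2
  CH2 → C:1 H:2
  CH2 → C:1 H:2
  CH2 → C:1 H:2
  CH2 → C:1 H:2
  CH3 → C:1 H:3
Element totals:
  C: 9
  H: 20
Molecular formula: C9H20.
DoU = (2C + 2 + N − H − X) / 2 = (2·9 + 2 + 0 − 20 − 0) / 2 = 0.

0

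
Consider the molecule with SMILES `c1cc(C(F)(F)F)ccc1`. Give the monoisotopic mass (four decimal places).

146.0343

Atom tally by fragment:
  benzene ring core → C:6 H:6
  (− 1 ring H displaced by substituents)
  + CF3 → C:1 F:3
Element totals:
  C: 7
  H: 5
  F: 3
Molecular formula: C7H5F3.
  M = 7(12.0) + 5(1.007825) + 3(18.998403)
    = 84.000000 + 5.039125 + 56.995209 = 146.034334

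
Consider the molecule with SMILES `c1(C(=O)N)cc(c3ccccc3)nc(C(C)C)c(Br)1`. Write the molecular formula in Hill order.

C15H15BrN2O

Atom tally by fragment:
  pyridine ring core → C:5 H:5 N:1
  (− 4 ring H displaced by substituents)
  + CONH2 → C:1 H:2 O:1 N:1
  + C6H5 → C:6 H:5
  + CH(CH3)2 → C:3 H:7
  + Br → Br:1
Element totals:
  C: 15
  H: 15
  Br: 1
  N: 2
  O: 1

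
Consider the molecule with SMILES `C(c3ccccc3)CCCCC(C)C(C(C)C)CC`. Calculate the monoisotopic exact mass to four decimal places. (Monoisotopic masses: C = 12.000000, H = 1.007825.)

260.2504

Atom tally by fragment:
  C6H5CH2 → C:7 H:7
  CH2 → C:1 H:2
  CH2 → C:1 H:2
  CH2 → C:1 H:2
  CH2 → C:1 H:2
  CH(CH3) → C:2 H:4
  CH(CH(CH3)2) → C:4 H:8
  CH2 → C:1 H:2
  CH3 → C:1 H:3
Element totals:
  C: 19
  H: 32
Molecular formula: C19H32.
  M = 19(12.0) + 32(1.007825)
    = 228.000000 + 32.250400 = 260.250400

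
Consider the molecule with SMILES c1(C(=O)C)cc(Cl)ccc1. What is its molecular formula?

Atom tally by fragment:
  benzene ring core → C:6 H:6
  (− 2 ring H displaced by substituents)
  + COCH3 → C:2 H:3 O:1
  + Cl → Cl:1
Element totals:
  C: 8
  H: 7
  Cl: 1
  O: 1

C8H7ClO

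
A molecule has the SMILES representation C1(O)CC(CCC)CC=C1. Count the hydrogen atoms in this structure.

Atom tally by fragment:
  cyclohexene ring core → C:6 H:10
  (− 2 ring H displaced by substituents)
  + OH → O:1 H:1
  + CH2CH2CH3 → C:3 H:7
Element totals:
  C: 9
  H: 16
  O: 1

16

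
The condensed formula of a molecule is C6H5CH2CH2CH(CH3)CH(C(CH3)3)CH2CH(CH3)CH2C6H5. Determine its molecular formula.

C25H36

Atom tally by fragment:
  C6H5CH2 → C:7 H:7
  CH2 → C:1 H:2
  CH(CH3) → C:2 H:4
  CH(C(CH3)3) → C:5 H:10
  CH2 → C:1 H:2
  CH(CH3) → C:2 H:4
  CH2C6H5 → C:7 H:7
Element totals:
  C: 25
  H: 36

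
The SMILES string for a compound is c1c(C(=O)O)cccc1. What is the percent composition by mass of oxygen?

Atom tally by fragment:
  benzene ring core → C:6 H:6
  (− 1 ring H displaced by substituents)
  + COOH → C:1 H:1 O:2
Element totals:
  C: 7
  H: 6
  O: 2
Molecular formula: C7H6O2.
Molar mass = 122.123 g/mol.
Mass from O: 2 × 15.999 = 31.998 g/mol.
%O = 31.998 / 122.123 × 100 = 26.20%.

26.20%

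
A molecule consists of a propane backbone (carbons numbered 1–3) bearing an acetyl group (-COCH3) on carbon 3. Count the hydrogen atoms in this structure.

Atom tally by fragment:
  CH3 → C:1 H:3
  CH2 → C:1 H:2
  CH2COCH3 → C:3 H:5 O:1
Element totals:
  C: 5
  H: 10
  O: 1

10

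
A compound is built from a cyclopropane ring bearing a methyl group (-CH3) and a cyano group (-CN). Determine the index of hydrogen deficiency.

3

Atom tally by fragment:
  cyclopropane ring core → C:3 H:6
  (− 2 ring H displaced by substituents)
  + CH3 → C:1 H:3
  + CN → C:1 N:1
Element totals:
  C: 5
  H: 7
  N: 1
Molecular formula: C5H7N.
DoU = (2C + 2 + N − H − X) / 2 = (2·5 + 2 + 1 − 7 − 0) / 2 = 3.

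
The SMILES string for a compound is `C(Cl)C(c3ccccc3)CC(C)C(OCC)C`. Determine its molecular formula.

C15H23ClO

Atom tally by fragment:
  ClCH2 → C:1 H:2 Cl:1
  CH(C6H5) → C:7 H:6
  CH2 → C:1 H:2
  CH(CH3) → C:2 H:4
  CH(OC2H5) → C:3 H:6 O:1
  CH3 → C:1 H:3
Element totals:
  C: 15
  H: 23
  Cl: 1
  O: 1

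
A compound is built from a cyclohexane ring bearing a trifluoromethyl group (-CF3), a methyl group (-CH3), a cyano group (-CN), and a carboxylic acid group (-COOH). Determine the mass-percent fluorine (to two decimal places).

24.23%

Atom tally by fragment:
  cyclohexane ring core → C:6 H:12
  (− 4 ring H displaced by substituents)
  + CF3 → C:1 F:3
  + CH3 → C:1 H:3
  + CN → C:1 N:1
  + COOH → C:1 H:1 O:2
Element totals:
  C: 10
  H: 12
  F: 3
  N: 1
  O: 2
Molecular formula: C10H12F3NO2.
Molar mass = 235.205 g/mol.
Mass from F: 3 × 18.998 = 56.994 g/mol.
%F = 56.994 / 235.205 × 100 = 24.23%.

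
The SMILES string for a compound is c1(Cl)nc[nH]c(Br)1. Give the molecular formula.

Atom tally by fragment:
  imidazole ring core → C:3 H:4 N:2
  (− 2 ring H displaced by substituents)
  + Cl → Cl:1
  + Br → Br:1
Element totals:
  C: 3
  H: 2
  Br: 1
  Cl: 1
  N: 2

C3H2BrClN2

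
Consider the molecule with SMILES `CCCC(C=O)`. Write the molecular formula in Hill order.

Atom tally by fragment:
  CH3 → C:1 H:3
  CH2 → C:1 H:2
  CH2 → C:1 H:2
  CH2CHO → C:2 H:3 O:1
Element totals:
  C: 5
  H: 10
  O: 1

C5H10O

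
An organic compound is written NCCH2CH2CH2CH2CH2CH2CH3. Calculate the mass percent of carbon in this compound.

76.74%

Atom tally by fragment:
  NCCH2 → C:2 H:2 N:1
  CH2 → C:1 H:2
  CH2 → C:1 H:2
  CH2 → C:1 H:2
  CH2 → C:1 H:2
  CH2 → C:1 H:2
  CH3 → C:1 H:3
Element totals:
  C: 8
  H: 15
  N: 1
Molecular formula: C8H15N.
Molar mass = 125.215 g/mol.
Mass from C: 8 × 12.011 = 96.088 g/mol.
%C = 96.088 / 125.215 × 100 = 76.74%.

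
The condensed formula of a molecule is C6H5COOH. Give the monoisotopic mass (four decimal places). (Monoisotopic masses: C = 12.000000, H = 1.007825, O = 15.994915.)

Element totals:
  C: 7
  H: 6
  O: 2
Molecular formula: C7H6O2.
  M = 7(12.0) + 6(1.007825) + 2(15.994915)
    = 84.000000 + 6.046950 + 31.989830 = 122.036780

122.0368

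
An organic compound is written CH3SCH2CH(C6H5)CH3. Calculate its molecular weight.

Atom tally by fragment:
  CH3SCH2 → C:2 H:5 S:1
  CH(C6H5) → C:7 H:6
  CH3 → C:1 H:3
Element totals:
  C: 10
  H: 14
  S: 1
Molecular formula: C10H14S.
  M = 10(12.011) + 14(1.008) + 32.06
    = 120.110 + 14.112 + 32.060 = 166.282

166.28 g/mol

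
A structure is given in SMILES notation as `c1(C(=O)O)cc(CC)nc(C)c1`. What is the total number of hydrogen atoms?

11

Atom tally by fragment:
  pyridine ring core → C:5 H:5 N:1
  (− 3 ring H displaced by substituents)
  + COOH → C:1 H:1 O:2
  + C2H5 → C:2 H:5
  + CH3 → C:1 H:3
Element totals:
  C: 9
  H: 11
  N: 1
  O: 2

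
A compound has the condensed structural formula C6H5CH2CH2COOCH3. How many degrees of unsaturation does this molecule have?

Element totals:
  C: 10
  H: 12
  O: 2
Molecular formula: C10H12O2.
DoU = (2C + 2 + N − H − X) / 2 = (2·10 + 2 + 0 − 12 − 0) / 2 = 5.

5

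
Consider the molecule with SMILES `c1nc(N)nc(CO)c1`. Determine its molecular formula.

Atom tally by fragment:
  pyrimidine ring core → C:4 H:4 N:2
  (− 2 ring H displaced by substituents)
  + NH2 → N:1 H:2
  + CH2OH → C:1 H:3 O:1
Element totals:
  C: 5
  H: 7
  N: 3
  O: 1

C5H7N3O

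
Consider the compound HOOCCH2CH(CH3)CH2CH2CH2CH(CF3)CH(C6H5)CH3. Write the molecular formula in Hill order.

C17H23F3O2

Element totals:
  C: 17
  H: 23
  F: 3
  O: 2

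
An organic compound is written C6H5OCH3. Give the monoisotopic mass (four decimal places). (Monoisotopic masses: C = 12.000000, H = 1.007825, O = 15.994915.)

Element totals:
  C: 7
  H: 8
  O: 1
Molecular formula: C7H8O.
  M = 7(12.0) + 8(1.007825) + 15.994915
    = 84.000000 + 8.062600 + 15.994915 = 108.057515

108.0575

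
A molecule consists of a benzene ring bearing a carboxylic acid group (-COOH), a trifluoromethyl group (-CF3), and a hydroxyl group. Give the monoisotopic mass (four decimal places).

206.0191

Atom tally by fragment:
  benzene ring core → C:6 H:6
  (− 3 ring H displaced by substituents)
  + COOH → C:1 H:1 O:2
  + CF3 → C:1 F:3
  + OH → O:1 H:1
Element totals:
  C: 8
  H: 5
  F: 3
  O: 3
Molecular formula: C8H5F3O3.
  M = 8(12.0) + 5(1.007825) + 3(18.998403) + 3(15.994915)
    = 96.000000 + 5.039125 + 56.995209 + 47.984745 = 206.019079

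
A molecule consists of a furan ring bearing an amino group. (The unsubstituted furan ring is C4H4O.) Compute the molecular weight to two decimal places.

83.09 g/mol

Atom tally by fragment:
  furan ring core → C:4 H:4 O:1
  (− 1 ring H displaced by substituents)
  + NH2 → N:1 H:2
Element totals:
  C: 4
  H: 5
  N: 1
  O: 1
Molecular formula: C4H5NO.
  M = 4(12.011) + 5(1.008) + 14.007 + 15.999
    = 48.044 + 5.040 + 14.007 + 15.999 = 83.090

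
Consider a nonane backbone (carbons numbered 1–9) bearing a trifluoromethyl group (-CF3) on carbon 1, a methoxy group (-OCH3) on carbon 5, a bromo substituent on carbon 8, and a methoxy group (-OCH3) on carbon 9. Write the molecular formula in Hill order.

C12H22BrF3O2

Atom tally by fragment:
  F3CCH2 → C:2 H:2 F:3
  CH2 → C:1 H:2
  CH2 → C:1 H:2
  CH2 → C:1 H:2
  CH(OCH3) → C:2 H:4 O:1
  CH2 → C:1 H:2
  CH2 → C:1 H:2
  CH(Br) → C:1 H:1 Br:1
  CH2OCH3 → C:2 H:5 O:1
Element totals:
  C: 12
  H: 22
  Br: 1
  F: 3
  O: 2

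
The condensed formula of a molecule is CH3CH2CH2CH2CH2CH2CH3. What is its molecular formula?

Element totals:
  C: 7
  H: 16

C7H16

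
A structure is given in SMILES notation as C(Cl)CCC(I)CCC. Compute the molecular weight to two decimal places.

260.54 g/mol

Atom tally by fragment:
  ClCH2 → C:1 H:2 Cl:1
  CH2 → C:1 H:2
  CH2 → C:1 H:2
  CH(I) → C:1 H:1 I:1
  CH2 → C:1 H:2
  CH2 → C:1 H:2
  CH3 → C:1 H:3
Element totals:
  C: 7
  H: 14
  Cl: 1
  I: 1
Molecular formula: C7H14ClI.
  M = 7(12.011) + 14(1.008) + 35.45 + 126.904
    = 84.077 + 14.112 + 35.450 + 126.904 = 260.543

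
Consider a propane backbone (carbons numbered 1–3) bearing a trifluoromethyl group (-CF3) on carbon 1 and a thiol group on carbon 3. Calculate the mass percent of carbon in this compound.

Atom tally by fragment:
  F3CCH2 → C:2 H:2 F:3
  CH2 → C:1 H:2
  CH2SH → C:1 H:3 S:1
Element totals:
  C: 4
  H: 7
  F: 3
  S: 1
Molecular formula: C4H7F3S.
Molar mass = 144.154 g/mol.
Mass from C: 4 × 12.011 = 48.044 g/mol.
%C = 48.044 / 144.154 × 100 = 33.33%.

33.33%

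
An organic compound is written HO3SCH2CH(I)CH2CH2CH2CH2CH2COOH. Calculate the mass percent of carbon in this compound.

Element totals:
  C: 8
  H: 15
  I: 1
  O: 5
  S: 1
Molecular formula: C8H15IO5S.
Molar mass = 350.167 g/mol.
Mass from C: 8 × 12.011 = 96.088 g/mol.
%C = 96.088 / 350.167 × 100 = 27.44%.

27.44%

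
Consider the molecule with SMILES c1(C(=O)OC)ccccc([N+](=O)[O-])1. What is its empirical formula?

C8H7NO4

Atom tally by fragment:
  benzene ring core → C:6 H:6
  (− 2 ring H displaced by substituents)
  + COOCH3 → C:2 H:3 O:2
  + NO2 → N:1 O:2
Element totals:
  C: 8
  H: 7
  N: 1
  O: 4
Molecular formula: C8H7NO4.
gcd of subscripts (8, 7, 1, 4) = 1, so the empirical formula equals the molecular formula.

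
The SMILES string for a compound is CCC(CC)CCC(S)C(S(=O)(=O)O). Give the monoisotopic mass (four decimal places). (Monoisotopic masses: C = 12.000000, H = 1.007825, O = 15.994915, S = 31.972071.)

Atom tally by fragment:
  CH3 → C:1 H:3
  CH2 → C:1 H:2
  CH(C2H5) → C:3 H:6
  CH2 → C:1 H:2
  CH2 → C:1 H:2
  CH(SH) → C:1 H:2 S:1
  CH2SO3H → C:1 H:3 S:1 O:3
Element totals:
  C: 9
  H: 20
  O: 3
  S: 2
Molecular formula: C9H20O3S2.
  M = 9(12.0) + 20(1.007825) + 3(15.994915) + 2(31.972071)
    = 108.000000 + 20.156500 + 47.984745 + 63.944142 = 240.085387

240.0854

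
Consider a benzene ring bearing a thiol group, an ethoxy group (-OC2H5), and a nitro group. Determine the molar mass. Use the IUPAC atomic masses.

Atom tally by fragment:
  benzene ring core → C:6 H:6
  (− 3 ring H displaced by substituents)
  + SH → S:1 H:1
  + OC2H5 → C:2 H:5 O:1
  + NO2 → N:1 O:2
Element totals:
  C: 8
  H: 9
  N: 1
  O: 3
  S: 1
Molecular formula: C8H9NO3S.
  M = 8(12.011) + 9(1.008) + 14.007 + 3(15.999) + 32.06
    = 96.088 + 9.072 + 14.007 + 47.997 + 32.060 = 199.224

199.22 g/mol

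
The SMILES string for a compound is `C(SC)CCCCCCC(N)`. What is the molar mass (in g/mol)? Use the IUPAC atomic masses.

175.33 g/mol

Atom tally by fragment:
  CH3SCH2 → C:2 H:5 S:1
  CH2 → C:1 H:2
  CH2 → C:1 H:2
  CH2 → C:1 H:2
  CH2 → C:1 H:2
  CH2 → C:1 H:2
  CH2 → C:1 H:2
  CH2NH2 → C:1 H:4 N:1
Element totals:
  C: 9
  H: 21
  N: 1
  S: 1
Molecular formula: C9H21NS.
  M = 9(12.011) + 21(1.008) + 14.007 + 32.06
    = 108.099 + 21.168 + 14.007 + 32.060 = 175.334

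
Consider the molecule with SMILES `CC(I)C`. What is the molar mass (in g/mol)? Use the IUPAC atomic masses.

169.99 g/mol

Atom tally by fragment:
  CH3 → C:1 H:3
  CH(I) → C:1 H:1 I:1
  CH3 → C:1 H:3
Element totals:
  C: 3
  H: 7
  I: 1
Molecular formula: C3H7I.
  M = 3(12.011) + 7(1.008) + 126.904
    = 36.033 + 7.056 + 126.904 = 169.993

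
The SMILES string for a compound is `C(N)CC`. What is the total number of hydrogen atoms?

9

Atom tally by fragment:
  H2NCH2 → C:1 H:4 N:1
  CH2 → C:1 H:2
  CH3 → C:1 H:3
Element totals:
  C: 3
  H: 9
  N: 1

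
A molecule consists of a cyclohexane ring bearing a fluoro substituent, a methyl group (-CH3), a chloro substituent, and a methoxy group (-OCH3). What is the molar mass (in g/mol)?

180.65 g/mol

Atom tally by fragment:
  cyclohexane ring core → C:6 H:12
  (− 4 ring H displaced by substituents)
  + F → F:1
  + CH3 → C:1 H:3
  + Cl → Cl:1
  + OCH3 → C:1 H:3 O:1
Element totals:
  C: 8
  H: 14
  Cl: 1
  F: 1
  O: 1
Molecular formula: C8H14ClFO.
  M = 8(12.011) + 14(1.008) + 35.45 + 18.998 + 15.999
    = 96.088 + 14.112 + 35.450 + 18.998 + 15.999 = 180.647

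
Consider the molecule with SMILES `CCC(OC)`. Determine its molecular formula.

C4H10O

Atom tally by fragment:
  CH3 → C:1 H:3
  CH2 → C:1 H:2
  CH2OCH3 → C:2 H:5 O:1
Element totals:
  C: 4
  H: 10
  O: 1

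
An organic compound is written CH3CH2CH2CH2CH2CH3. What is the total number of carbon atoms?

Atom tally by fragment:
  CH3 → C:1 H:3
  CH2 → C:1 H:2
  CH2 → C:1 H:2
  CH2 → C:1 H:2
  CH2 → C:1 H:2
  CH3 → C:1 H:3
Element totals:
  C: 6
  H: 14

6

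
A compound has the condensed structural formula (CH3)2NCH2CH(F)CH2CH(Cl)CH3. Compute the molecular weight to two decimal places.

167.65 g/mol

Element totals:
  C: 7
  H: 15
  Cl: 1
  F: 1
  N: 1
Molecular formula: C7H15ClFN.
  M = 7(12.011) + 15(1.008) + 35.45 + 18.998 + 14.007
    = 84.077 + 15.120 + 35.450 + 18.998 + 14.007 = 167.652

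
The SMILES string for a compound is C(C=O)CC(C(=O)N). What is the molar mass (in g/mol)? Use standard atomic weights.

115.13 g/mol

Atom tally by fragment:
  OHCCH2 → C:2 H:3 O:1
  CH2 → C:1 H:2
  CH2CONH2 → C:2 H:4 O:1 N:1
Element totals:
  C: 5
  H: 9
  N: 1
  O: 2
Molecular formula: C5H9NO2.
  M = 5(12.011) + 9(1.008) + 14.007 + 2(15.999)
    = 60.055 + 9.072 + 14.007 + 31.998 = 115.132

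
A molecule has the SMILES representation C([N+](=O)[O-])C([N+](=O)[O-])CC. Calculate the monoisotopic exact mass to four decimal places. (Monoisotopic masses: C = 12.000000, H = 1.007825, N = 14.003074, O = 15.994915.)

Atom tally by fragment:
  O2NCH2 → C:1 H:2 N:1 O:2
  CH(NO2) → C:1 H:1 N:1 O:2
  CH2 → C:1 H:2
  CH3 → C:1 H:3
Element totals:
  C: 4
  H: 8
  N: 2
  O: 4
Molecular formula: C4H8N2O4.
  M = 4(12.0) + 8(1.007825) + 2(14.003074) + 4(15.994915)
    = 48.000000 + 8.062600 + 28.006148 + 63.979660 = 148.048408

148.0484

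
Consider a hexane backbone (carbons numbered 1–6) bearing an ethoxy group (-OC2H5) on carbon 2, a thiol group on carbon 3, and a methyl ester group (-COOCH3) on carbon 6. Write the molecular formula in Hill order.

Atom tally by fragment:
  CH3 → C:1 H:3
  CH(OC2H5) → C:3 H:6 O:1
  CH(SH) → C:1 H:2 S:1
  CH2 → C:1 H:2
  CH2 → C:1 H:2
  CH2COOCH3 → C:3 H:5 O:2
Element totals:
  C: 10
  H: 20
  O: 3
  S: 1

C10H20O3S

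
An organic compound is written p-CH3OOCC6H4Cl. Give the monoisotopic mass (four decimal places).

Element totals:
  C: 8
  H: 7
  Cl: 1
  O: 2
Molecular formula: C8H7ClO2.
  M = 8(12.0) + 7(1.007825) + 34.968853 + 2(15.994915)
    = 96.000000 + 7.054775 + 34.968853 + 31.989830 = 170.013458

170.0135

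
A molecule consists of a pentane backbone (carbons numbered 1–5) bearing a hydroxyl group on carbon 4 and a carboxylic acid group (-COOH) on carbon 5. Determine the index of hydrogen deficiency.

Atom tally by fragment:
  CH3 → C:1 H:3
  CH2 → C:1 H:2
  CH2 → C:1 H:2
  CH(OH) → C:1 H:2 O:1
  CH2COOH → C:2 H:3 O:2
Element totals:
  C: 6
  H: 12
  O: 3
Molecular formula: C6H12O3.
DoU = (2C + 2 + N − H − X) / 2 = (2·6 + 2 + 0 − 12 − 0) / 2 = 1.

1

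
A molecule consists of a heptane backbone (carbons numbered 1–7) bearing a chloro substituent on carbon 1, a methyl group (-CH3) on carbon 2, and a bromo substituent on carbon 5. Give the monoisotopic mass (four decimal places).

Atom tally by fragment:
  ClCH2 → C:1 H:2 Cl:1
  CH(CH3) → C:2 H:4
  CH2 → C:1 H:2
  CH2 → C:1 H:2
  CH(Br) → C:1 H:1 Br:1
  CH2 → C:1 H:2
  CH3 → C:1 H:3
Element totals:
  C: 8
  H: 16
  Br: 1
  Cl: 1
Molecular formula: C8H16BrCl.
  M = 8(12.0) + 16(1.007825) + 78.918338 + 34.968853
    = 96.000000 + 16.125200 + 78.918338 + 34.968853 = 226.012391

226.0124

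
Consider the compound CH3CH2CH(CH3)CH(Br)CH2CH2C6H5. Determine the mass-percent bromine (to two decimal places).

31.31%

Atom tally by fragment:
  CH3 → C:1 H:3
  CH2 → C:1 H:2
  CH(CH3) → C:2 H:4
  CH(Br) → C:1 H:1 Br:1
  CH2 → C:1 H:2
  CH2C6H5 → C:7 H:7
Element totals:
  C: 13
  H: 19
  Br: 1
Molecular formula: C13H19Br.
Molar mass = 255.199 g/mol.
Mass from Br: 1 × 79.904 = 79.904 g/mol.
%Br = 79.904 / 255.199 × 100 = 31.31%.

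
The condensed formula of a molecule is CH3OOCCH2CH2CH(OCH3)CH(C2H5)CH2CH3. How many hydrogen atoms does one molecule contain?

22

Atom tally by fragment:
  CH3OOCCH2 → C:3 H:5 O:2
  CH2 → C:1 H:2
  CH(OCH3) → C:2 H:4 O:1
  CH(C2H5) → C:3 H:6
  CH2 → C:1 H:2
  CH3 → C:1 H:3
Element totals:
  C: 11
  H: 22
  O: 3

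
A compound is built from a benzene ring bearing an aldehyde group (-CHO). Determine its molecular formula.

Atom tally by fragment:
  benzene ring core → C:6 H:6
  (− 1 ring H displaced by substituents)
  + CHO → C:1 H:1 O:1
Element totals:
  C: 7
  H: 6
  O: 1

C7H6O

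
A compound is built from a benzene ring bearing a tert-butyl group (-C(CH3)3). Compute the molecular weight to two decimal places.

134.22 g/mol

Atom tally by fragment:
  benzene ring core → C:6 H:6
  (− 1 ring H displaced by substituents)
  + C(CH3)3 → C:4 H:9
Element totals:
  C: 10
  H: 14
Molecular formula: C10H14.
  M = 10(12.011) + 14(1.008)
    = 120.110 + 14.112 = 134.222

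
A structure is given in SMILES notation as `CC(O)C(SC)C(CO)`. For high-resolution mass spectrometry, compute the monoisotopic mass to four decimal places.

Atom tally by fragment:
  CH3 → C:1 H:3
  CH(OH) → C:1 H:2 O:1
  CH(SCH3) → C:2 H:4 S:1
  CH2CH2OH → C:2 H:5 O:1
Element totals:
  C: 6
  H: 14
  O: 2
  S: 1
Molecular formula: C6H14O2S.
  M = 6(12.0) + 14(1.007825) + 2(15.994915) + 31.972071
    = 72.000000 + 14.109550 + 31.989830 + 31.972071 = 150.071451

150.0715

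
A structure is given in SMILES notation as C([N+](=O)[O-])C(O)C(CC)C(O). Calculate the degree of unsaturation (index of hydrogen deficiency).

Atom tally by fragment:
  O2NCH2 → C:1 H:2 N:1 O:2
  CH(OH) → C:1 H:2 O:1
  CH(C2H5) → C:3 H:6
  CH2OH → C:1 H:3 O:1
Element totals:
  C: 6
  H: 13
  N: 1
  O: 4
Molecular formula: C6H13NO4.
DoU = (2C + 2 + N − H − X) / 2 = (2·6 + 2 + 1 − 13 − 0) / 2 = 1.

1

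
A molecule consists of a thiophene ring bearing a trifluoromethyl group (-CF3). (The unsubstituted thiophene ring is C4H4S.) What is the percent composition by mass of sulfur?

Atom tally by fragment:
  thiophene ring core → C:4 H:4 S:1
  (− 1 ring H displaced by substituents)
  + CF3 → C:1 F:3
Element totals:
  C: 5
  H: 3
  F: 3
  S: 1
Molecular formula: C5H3F3S.
Molar mass = 152.133 g/mol.
Mass from S: 1 × 32.06 = 32.060 g/mol.
%S = 32.060 / 152.133 × 100 = 21.07%.

21.07%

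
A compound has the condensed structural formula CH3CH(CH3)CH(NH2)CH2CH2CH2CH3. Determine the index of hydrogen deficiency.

0

Atom tally by fragment:
  CH3 → C:1 H:3
  CH(CH3) → C:2 H:4
  CH(NH2) → C:1 H:3 N:1
  CH2 → C:1 H:2
  CH2 → C:1 H:2
  CH2 → C:1 H:2
  CH3 → C:1 H:3
Element totals:
  C: 8
  H: 19
  N: 1
Molecular formula: C8H19N.
DoU = (2C + 2 + N − H − X) / 2 = (2·8 + 2 + 1 − 19 − 0) / 2 = 0.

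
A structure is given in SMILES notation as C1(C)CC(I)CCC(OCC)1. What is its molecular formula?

Atom tally by fragment:
  cyclohexane ring core → C:6 H:12
  (− 3 ring H displaced by substituents)
  + CH3 → C:1 H:3
  + I → I:1
  + OC2H5 → C:2 H:5 O:1
Element totals:
  C: 9
  H: 17
  I: 1
  O: 1

C9H17IO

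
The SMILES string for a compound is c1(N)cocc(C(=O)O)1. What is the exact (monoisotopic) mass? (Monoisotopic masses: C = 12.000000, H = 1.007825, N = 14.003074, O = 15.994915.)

Atom tally by fragment:
  furan ring core → C:4 H:4 O:1
  (− 2 ring H displaced by substituents)
  + NH2 → N:1 H:2
  + COOH → C:1 H:1 O:2
Element totals:
  C: 5
  H: 5
  N: 1
  O: 3
Molecular formula: C5H5NO3.
  M = 5(12.0) + 5(1.007825) + 14.003074 + 3(15.994915)
    = 60.000000 + 5.039125 + 14.003074 + 47.984745 = 127.026944

127.0269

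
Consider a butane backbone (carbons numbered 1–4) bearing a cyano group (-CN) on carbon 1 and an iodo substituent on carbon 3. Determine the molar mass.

Atom tally by fragment:
  NCCH2 → C:2 H:2 N:1
  CH2 → C:1 H:2
  CH(I) → C:1 H:1 I:1
  CH3 → C:1 H:3
Element totals:
  C: 5
  H: 8
  I: 1
  N: 1
Molecular formula: C5H8IN.
  M = 5(12.011) + 8(1.008) + 126.904 + 14.007
    = 60.055 + 8.064 + 126.904 + 14.007 = 209.030

209.03 g/mol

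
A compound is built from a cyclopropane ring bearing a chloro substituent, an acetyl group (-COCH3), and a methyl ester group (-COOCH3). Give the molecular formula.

Atom tally by fragment:
  cyclopropane ring core → C:3 H:6
  (− 3 ring H displaced by substituents)
  + Cl → Cl:1
  + COCH3 → C:2 H:3 O:1
  + COOCH3 → C:2 H:3 O:2
Element totals:
  C: 7
  H: 9
  Cl: 1
  O: 3

C7H9ClO3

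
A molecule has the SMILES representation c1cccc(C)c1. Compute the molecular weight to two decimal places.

Atom tally by fragment:
  benzene ring core → C:6 H:6
  (− 1 ring H displaced by substituents)
  + CH3 → C:1 H:3
Element totals:
  C: 7
  H: 8
Molecular formula: C7H8.
  M = 7(12.011) + 8(1.008)
    = 84.077 + 8.064 = 92.141

92.14 g/mol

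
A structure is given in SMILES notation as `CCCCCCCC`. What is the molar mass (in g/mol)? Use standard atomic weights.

114.23 g/mol

Atom tally by fragment:
  CH3 → C:1 H:3
  CH2 → C:1 H:2
  CH2 → C:1 H:2
  CH2 → C:1 H:2
  CH2 → C:1 H:2
  CH2 → C:1 H:2
  CH2 → C:1 H:2
  CH3 → C:1 H:3
Element totals:
  C: 8
  H: 18
Molecular formula: C8H18.
  M = 8(12.011) + 18(1.008)
    = 96.088 + 18.144 = 114.232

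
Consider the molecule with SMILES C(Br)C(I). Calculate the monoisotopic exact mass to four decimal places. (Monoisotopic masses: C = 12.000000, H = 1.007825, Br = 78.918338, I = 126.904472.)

233.8541

Atom tally by fragment:
  BrCH2 → C:1 H:2 Br:1
  CH2I → C:1 H:2 I:1
Element totals:
  C: 2
  H: 4
  Br: 1
  I: 1
Molecular formula: C2H4BrI.
  M = 2(12.0) + 4(1.007825) + 78.918338 + 126.904472
    = 24.000000 + 4.031300 + 78.918338 + 126.904472 = 233.854110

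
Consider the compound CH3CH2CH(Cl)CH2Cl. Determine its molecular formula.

Element totals:
  C: 4
  H: 8
  Cl: 2

C4H8Cl2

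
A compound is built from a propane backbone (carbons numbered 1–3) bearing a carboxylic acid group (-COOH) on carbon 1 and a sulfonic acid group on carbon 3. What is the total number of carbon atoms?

4

Atom tally by fragment:
  HOOCCH2 → C:2 H:3 O:2
  CH2 → C:1 H:2
  CH2SO3H → C:1 H:3 S:1 O:3
Element totals:
  C: 4
  H: 8
  O: 5
  S: 1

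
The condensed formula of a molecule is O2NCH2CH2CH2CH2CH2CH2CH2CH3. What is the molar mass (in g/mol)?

Element totals:
  C: 8
  H: 17
  N: 1
  O: 2
Molecular formula: C8H17NO2.
  M = 8(12.011) + 17(1.008) + 14.007 + 2(15.999)
    = 96.088 + 17.136 + 14.007 + 31.998 = 159.229

159.23 g/mol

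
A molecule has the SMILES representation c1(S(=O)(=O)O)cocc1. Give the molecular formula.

C4H4O4S

Atom tally by fragment:
  furan ring core → C:4 H:4 O:1
  (− 1 ring H displaced by substituents)
  + SO3H → S:1 O:3 H:1
Element totals:
  C: 4
  H: 4
  O: 4
  S: 1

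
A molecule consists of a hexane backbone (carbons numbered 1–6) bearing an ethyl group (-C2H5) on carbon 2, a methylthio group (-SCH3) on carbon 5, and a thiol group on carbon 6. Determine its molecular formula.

C9H20S2

Atom tally by fragment:
  CH3 → C:1 H:3
  CH(C2H5) → C:3 H:6
  CH2 → C:1 H:2
  CH2 → C:1 H:2
  CH(SCH3) → C:2 H:4 S:1
  CH2SH → C:1 H:3 S:1
Element totals:
  C: 9
  H: 20
  S: 2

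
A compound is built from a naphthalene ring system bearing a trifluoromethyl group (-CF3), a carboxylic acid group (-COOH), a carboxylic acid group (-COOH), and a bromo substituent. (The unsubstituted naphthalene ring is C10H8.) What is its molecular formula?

C13H6BrF3O4

Atom tally by fragment:
  naphthalene ring system core → C:10 H:8
  (− 4 ring H displaced by substituents)
  + CF3 → C:1 F:3
  + COOH → C:1 H:1 O:2
  + COOH → C:1 H:1 O:2
  + Br → Br:1
Element totals:
  C: 13
  H: 6
  Br: 1
  F: 3
  O: 4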